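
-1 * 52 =-52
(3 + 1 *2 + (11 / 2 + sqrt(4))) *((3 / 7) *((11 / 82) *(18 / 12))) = 2475 / 2296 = 1.08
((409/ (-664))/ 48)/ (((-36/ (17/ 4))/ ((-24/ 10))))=-6953/ 1912320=-0.00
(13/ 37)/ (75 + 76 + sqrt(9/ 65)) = 127595/ 54836072 - 39 * sqrt(65)/ 54836072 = 0.00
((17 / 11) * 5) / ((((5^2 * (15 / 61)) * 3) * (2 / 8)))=4148 / 2475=1.68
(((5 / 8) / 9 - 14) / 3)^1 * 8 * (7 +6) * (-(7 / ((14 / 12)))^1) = 26078 / 9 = 2897.56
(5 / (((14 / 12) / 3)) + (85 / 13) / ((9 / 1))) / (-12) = -11125 / 9828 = -1.13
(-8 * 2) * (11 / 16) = -11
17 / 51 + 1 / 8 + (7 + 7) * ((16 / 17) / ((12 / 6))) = 2875 / 408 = 7.05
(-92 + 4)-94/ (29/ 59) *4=-24736/ 29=-852.97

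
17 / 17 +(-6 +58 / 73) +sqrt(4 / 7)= -307 / 73 +2* sqrt(7) / 7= -3.45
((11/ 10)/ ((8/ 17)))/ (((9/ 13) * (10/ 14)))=17017/ 3600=4.73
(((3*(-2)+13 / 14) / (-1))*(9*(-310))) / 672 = -33015 / 1568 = -21.06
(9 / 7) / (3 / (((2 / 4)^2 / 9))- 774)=-1 / 518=-0.00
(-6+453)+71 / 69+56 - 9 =34157 / 69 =495.03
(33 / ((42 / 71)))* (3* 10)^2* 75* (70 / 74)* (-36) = -4744575000 / 37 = -128231756.76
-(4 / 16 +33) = -133 / 4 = -33.25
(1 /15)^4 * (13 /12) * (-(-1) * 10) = 13 /60750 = 0.00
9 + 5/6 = 59/6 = 9.83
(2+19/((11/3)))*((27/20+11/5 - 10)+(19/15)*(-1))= -36577/660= -55.42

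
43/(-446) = -43/446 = -0.10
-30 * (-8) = 240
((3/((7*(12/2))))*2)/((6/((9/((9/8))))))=0.19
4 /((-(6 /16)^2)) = -256 /9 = -28.44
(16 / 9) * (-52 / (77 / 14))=-1664 / 99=-16.81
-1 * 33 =-33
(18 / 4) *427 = 3843 / 2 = 1921.50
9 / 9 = 1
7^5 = 16807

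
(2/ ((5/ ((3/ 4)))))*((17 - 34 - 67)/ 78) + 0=-21/ 65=-0.32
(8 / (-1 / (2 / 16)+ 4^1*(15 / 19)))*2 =-76 / 23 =-3.30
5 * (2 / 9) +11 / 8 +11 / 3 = 443 / 72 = 6.15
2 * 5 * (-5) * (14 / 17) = -700 / 17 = -41.18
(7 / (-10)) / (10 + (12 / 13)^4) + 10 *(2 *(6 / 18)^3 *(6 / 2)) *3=60669419 / 9190380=6.60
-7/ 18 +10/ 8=31/ 36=0.86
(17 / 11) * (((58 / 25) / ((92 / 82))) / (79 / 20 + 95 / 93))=7519236 / 11697455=0.64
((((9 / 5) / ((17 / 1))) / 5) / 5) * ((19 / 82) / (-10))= -171 / 1742500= -0.00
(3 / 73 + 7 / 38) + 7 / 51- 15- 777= -111996115 / 141474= -791.64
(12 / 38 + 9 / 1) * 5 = 46.58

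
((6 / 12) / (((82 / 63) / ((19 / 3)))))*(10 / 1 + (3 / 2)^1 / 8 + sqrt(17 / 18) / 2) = 133*sqrt(34) / 656 + 65037 / 2624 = 25.97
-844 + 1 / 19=-16035 / 19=-843.95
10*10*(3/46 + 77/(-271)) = -136450/6233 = -21.89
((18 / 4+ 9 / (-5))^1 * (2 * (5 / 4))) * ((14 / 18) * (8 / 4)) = 10.50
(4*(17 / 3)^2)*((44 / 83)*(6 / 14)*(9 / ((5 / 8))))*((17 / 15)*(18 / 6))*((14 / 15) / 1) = 13835008 / 10375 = 1333.49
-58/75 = -0.77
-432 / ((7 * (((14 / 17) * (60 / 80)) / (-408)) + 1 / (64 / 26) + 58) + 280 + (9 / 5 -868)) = 19975680 / 24405673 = 0.82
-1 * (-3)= 3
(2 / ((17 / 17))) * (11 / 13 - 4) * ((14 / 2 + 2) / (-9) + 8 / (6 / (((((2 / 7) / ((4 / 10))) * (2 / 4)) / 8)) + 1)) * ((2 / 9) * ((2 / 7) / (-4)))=-574 / 6093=-0.09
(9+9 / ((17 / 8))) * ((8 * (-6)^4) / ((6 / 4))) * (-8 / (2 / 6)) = -37324800 / 17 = -2195576.47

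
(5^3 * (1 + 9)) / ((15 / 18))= 1500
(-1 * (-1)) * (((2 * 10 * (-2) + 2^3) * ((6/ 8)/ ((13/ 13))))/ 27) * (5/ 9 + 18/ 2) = -688/ 81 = -8.49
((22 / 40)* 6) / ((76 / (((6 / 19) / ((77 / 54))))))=243 / 25270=0.01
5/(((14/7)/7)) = 35/2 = 17.50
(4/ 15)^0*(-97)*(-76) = 7372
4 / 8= 0.50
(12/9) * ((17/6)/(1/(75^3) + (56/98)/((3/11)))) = 656250/363971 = 1.80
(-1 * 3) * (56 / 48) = -7 / 2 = -3.50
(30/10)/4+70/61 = 463/244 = 1.90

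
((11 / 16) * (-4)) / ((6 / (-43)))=473 / 24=19.71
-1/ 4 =-0.25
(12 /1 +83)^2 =9025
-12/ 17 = -0.71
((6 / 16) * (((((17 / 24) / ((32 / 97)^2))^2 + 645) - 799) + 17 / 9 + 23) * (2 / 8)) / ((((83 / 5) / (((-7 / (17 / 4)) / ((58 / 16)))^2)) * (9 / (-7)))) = 29952782418895 / 380753890246656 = 0.08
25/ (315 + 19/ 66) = 0.08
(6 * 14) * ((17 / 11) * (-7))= -9996 / 11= -908.73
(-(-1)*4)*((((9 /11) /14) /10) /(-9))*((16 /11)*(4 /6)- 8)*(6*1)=464 /4235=0.11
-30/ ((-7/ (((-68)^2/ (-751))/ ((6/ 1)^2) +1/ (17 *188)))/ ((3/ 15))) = -526831/ 3600294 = -0.15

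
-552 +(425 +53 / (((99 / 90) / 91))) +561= 53004 / 11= 4818.55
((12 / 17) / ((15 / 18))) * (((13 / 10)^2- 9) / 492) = -129 / 10250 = -0.01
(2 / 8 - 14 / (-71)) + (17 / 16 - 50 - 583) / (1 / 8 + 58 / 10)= -7148711 / 67308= -106.21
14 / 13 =1.08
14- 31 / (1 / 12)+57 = -301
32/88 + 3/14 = 89/154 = 0.58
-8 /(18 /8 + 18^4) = -32 /419913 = -0.00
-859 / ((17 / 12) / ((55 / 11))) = -51540 / 17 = -3031.76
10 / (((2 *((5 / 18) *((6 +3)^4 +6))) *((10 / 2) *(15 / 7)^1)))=14 / 54725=0.00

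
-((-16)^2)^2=-65536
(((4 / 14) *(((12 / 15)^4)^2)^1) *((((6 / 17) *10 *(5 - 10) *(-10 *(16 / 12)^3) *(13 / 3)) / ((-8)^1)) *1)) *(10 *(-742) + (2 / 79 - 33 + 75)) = 12712398553088 / 158641875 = 80132.68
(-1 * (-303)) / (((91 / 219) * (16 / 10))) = 331785 / 728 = 455.75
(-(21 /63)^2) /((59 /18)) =-2 /59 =-0.03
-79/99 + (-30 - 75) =-10474/99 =-105.80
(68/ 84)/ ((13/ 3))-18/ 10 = -1.61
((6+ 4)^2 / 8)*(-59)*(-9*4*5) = 132750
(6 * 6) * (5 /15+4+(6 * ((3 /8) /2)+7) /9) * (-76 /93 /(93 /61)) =-873886 /8649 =-101.04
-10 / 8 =-1.25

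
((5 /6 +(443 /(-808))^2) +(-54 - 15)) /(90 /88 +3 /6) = -1462141351 /32806416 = -44.57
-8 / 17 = -0.47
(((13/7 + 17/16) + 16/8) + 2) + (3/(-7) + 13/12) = 2545/336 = 7.57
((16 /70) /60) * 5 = 2 /105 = 0.02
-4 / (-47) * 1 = 4 / 47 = 0.09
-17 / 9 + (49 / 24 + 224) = 16139 / 72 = 224.15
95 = 95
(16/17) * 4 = 64/17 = 3.76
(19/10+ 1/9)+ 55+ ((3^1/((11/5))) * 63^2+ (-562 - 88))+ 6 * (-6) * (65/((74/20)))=4186.85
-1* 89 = -89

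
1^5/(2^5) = 1/32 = 0.03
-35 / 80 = -7 / 16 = -0.44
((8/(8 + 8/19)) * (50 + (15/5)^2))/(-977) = -1121/19540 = -0.06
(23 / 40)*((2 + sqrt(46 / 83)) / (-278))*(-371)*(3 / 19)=25599*sqrt(3818) / 17536240 + 25599 / 105640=0.33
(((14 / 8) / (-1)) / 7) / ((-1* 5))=1 / 20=0.05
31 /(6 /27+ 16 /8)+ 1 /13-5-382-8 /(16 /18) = -99313 /260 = -381.97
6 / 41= 0.15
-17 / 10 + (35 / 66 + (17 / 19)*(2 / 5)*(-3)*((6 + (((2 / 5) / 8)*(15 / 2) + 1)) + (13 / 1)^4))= -384659269 / 12540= -30674.58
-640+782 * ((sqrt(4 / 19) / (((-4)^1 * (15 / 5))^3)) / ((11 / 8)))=-640- 391 * sqrt(19) / 11286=-640.15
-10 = -10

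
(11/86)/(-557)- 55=-2634621/47902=-55.00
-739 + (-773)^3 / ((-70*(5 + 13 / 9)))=4154008913 / 4060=1023154.90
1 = 1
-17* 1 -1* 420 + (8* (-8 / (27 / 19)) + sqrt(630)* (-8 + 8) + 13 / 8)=-480.41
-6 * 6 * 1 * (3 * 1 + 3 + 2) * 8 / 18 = -128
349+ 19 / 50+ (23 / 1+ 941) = 65669 / 50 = 1313.38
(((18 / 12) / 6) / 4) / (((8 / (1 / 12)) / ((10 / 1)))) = 5 / 768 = 0.01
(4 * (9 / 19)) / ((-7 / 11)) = -2.98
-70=-70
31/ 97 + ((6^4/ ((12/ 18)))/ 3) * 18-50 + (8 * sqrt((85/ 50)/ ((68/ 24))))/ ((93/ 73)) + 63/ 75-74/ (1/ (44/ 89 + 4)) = 584 * sqrt(15)/ 465 + 2435061818/ 215825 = 11287.44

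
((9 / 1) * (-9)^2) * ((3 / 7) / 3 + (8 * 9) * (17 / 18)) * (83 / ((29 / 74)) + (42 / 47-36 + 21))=93695613651 / 9541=9820313.77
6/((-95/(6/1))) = -36/95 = -0.38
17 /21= 0.81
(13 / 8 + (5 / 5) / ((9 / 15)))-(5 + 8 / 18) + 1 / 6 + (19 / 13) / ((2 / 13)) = 541 / 72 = 7.51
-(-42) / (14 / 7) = 21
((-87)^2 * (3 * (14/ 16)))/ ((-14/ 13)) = -295191/ 16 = -18449.44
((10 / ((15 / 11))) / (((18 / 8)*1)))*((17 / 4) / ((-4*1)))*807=-50303 / 18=-2794.61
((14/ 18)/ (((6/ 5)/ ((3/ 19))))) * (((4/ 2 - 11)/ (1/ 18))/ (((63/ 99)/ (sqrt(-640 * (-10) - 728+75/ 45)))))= -165 * sqrt(51063)/ 19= -1962.38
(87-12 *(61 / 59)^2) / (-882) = -12295 / 146202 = -0.08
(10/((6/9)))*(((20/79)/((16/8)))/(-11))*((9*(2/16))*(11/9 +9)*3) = -5.96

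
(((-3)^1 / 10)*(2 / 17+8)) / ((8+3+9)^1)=-207 / 1700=-0.12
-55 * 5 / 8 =-34.38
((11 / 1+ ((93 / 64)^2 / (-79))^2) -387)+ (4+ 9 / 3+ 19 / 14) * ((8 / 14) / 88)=-21217156418867957 / 56436860125184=-375.95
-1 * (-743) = 743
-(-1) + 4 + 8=13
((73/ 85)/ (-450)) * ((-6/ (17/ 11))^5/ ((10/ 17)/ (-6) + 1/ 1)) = 7618356504/ 4082088875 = 1.87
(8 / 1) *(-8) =-64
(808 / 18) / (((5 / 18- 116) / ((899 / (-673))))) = 726392 / 1401859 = 0.52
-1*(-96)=96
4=4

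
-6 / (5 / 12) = -72 / 5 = -14.40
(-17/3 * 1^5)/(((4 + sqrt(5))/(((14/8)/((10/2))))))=-0.32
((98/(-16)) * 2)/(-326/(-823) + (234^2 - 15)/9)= -120981/60073036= -0.00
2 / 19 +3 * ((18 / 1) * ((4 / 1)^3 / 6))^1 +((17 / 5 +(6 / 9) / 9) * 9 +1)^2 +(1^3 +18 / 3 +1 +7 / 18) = 4633051 / 2850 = 1625.63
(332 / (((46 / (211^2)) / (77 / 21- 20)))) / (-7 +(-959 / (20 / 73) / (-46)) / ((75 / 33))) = -51733402000 / 261033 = -198187.21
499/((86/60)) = 14970/43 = 348.14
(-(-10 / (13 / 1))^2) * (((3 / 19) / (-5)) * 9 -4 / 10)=100 / 247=0.40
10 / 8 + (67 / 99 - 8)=-2405 / 396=-6.07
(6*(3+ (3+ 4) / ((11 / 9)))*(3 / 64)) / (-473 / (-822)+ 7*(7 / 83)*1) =2.11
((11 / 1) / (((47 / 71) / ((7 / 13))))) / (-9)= -5467 / 5499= -0.99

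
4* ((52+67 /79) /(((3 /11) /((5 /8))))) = 229625 /474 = 484.44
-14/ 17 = -0.82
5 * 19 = 95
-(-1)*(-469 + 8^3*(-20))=-10709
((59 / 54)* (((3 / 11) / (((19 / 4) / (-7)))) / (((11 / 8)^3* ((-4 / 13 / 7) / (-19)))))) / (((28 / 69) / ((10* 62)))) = -4899964160 / 43923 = -111558.05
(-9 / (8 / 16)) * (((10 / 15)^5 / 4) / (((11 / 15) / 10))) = -800 / 99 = -8.08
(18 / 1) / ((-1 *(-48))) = 0.38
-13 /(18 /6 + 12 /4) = -13 /6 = -2.17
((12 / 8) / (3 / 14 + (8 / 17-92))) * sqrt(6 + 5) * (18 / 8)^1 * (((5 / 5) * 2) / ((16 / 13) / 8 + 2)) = -5967 * sqrt(11) / 173864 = -0.11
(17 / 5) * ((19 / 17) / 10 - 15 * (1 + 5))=-15281 / 50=-305.62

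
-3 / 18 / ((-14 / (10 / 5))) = 1 / 42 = 0.02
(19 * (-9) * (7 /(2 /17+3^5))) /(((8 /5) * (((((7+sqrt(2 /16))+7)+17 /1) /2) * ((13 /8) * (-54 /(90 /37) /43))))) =3616695600 /15281548451 - 29166900 * sqrt(2) /15281548451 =0.23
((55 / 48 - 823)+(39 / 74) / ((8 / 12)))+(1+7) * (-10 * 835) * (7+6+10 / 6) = -580488203 / 592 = -980554.40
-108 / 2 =-54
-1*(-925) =925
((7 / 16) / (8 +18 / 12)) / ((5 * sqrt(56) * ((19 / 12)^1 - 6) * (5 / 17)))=-0.00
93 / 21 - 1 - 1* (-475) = 3349 / 7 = 478.43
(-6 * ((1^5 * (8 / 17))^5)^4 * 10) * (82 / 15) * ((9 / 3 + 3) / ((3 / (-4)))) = 3025266028088366465024 / 4064231406647572522401601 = 0.00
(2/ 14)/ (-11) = -1/ 77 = -0.01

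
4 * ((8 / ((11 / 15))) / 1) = 43.64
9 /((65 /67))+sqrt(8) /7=2 * sqrt(2) /7+603 /65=9.68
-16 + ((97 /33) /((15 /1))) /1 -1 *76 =-45443 /495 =-91.80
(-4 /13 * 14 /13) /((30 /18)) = -168 /845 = -0.20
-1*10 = -10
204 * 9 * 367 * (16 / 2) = 5390496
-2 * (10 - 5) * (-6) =60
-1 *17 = -17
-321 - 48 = -369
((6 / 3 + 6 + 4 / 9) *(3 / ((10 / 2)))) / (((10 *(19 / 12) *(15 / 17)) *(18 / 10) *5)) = 136 / 3375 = 0.04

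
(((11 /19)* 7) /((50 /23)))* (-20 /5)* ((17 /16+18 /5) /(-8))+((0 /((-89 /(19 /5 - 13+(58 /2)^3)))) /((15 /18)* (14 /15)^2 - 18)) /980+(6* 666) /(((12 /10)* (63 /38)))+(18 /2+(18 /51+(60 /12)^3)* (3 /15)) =37025918177 /18088000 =2046.99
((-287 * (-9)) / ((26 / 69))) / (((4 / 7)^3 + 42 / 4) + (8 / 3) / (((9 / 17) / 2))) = 1650560247 / 4998877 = 330.19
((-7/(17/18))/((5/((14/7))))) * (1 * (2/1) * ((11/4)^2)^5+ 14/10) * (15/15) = -146673.22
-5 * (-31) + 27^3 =19838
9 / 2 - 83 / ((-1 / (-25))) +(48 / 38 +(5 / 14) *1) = -275161 / 133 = -2068.88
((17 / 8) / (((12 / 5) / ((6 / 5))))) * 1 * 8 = 17 / 2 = 8.50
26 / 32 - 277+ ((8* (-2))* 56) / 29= -142487 / 464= -307.08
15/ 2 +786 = 1587/ 2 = 793.50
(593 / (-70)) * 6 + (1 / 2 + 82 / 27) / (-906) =-87042481 / 1712340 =-50.83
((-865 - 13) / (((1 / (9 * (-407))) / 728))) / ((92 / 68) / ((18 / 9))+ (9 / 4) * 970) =258458616 / 241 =1072442.39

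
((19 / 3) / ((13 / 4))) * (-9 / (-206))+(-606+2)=-808642 / 1339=-603.91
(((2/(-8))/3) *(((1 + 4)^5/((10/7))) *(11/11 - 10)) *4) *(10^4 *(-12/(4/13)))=-2559375000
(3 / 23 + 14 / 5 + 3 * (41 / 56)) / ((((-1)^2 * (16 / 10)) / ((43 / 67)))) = 1419731 / 690368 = 2.06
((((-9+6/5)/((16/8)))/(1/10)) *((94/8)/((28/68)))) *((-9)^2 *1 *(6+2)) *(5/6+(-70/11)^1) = 307091655/77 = 3988203.31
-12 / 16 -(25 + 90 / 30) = -115 / 4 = -28.75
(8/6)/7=4/21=0.19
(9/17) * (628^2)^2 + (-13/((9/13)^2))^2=9184407108193097/111537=82344039271.21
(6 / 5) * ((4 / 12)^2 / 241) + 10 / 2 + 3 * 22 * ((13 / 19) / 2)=1894298 / 68685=27.58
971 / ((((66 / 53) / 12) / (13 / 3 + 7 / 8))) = 6432875 / 132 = 48733.90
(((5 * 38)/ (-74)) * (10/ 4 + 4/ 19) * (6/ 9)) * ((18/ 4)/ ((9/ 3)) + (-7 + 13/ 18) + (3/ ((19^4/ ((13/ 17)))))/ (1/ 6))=49060210675/ 2213241543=22.17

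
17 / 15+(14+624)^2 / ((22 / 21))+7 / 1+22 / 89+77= 518817553 / 1335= 388627.38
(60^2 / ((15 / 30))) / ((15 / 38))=18240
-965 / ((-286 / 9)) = 8685 / 286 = 30.37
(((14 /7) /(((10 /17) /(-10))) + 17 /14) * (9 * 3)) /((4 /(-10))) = 61965 /28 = 2213.04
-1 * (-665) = 665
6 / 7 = 0.86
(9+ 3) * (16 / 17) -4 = 124 / 17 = 7.29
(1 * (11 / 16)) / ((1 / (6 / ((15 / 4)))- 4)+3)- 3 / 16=-97 / 48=-2.02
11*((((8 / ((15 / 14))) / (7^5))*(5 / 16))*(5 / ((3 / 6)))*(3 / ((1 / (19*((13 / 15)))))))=5434 / 7203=0.75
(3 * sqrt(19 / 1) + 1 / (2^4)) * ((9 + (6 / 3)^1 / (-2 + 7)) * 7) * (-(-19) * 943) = 5894693 / 80 + 17684079 * sqrt(19) / 5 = 15490306.32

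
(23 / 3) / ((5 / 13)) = 299 / 15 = 19.93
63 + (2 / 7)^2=3091 / 49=63.08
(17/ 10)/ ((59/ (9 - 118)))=-1853/ 590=-3.14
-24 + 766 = 742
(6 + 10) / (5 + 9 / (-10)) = 160 / 41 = 3.90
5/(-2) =-5/2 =-2.50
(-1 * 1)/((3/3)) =-1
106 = 106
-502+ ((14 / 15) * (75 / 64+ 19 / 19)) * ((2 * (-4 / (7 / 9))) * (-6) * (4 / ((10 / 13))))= 148.52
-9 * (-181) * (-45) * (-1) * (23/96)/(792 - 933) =-187335/1504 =-124.56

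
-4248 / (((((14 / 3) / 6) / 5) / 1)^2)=-8602200 / 49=-175555.10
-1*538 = -538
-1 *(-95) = 95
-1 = -1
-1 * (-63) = 63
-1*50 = -50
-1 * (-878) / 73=878 / 73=12.03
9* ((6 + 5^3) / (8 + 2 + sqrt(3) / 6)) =114.59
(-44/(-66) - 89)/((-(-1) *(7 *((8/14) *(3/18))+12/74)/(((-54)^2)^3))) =-60778526314320/23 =-2642544622361.74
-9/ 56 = -0.16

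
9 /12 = 3 /4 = 0.75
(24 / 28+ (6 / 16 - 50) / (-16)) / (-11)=-3547 / 9856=-0.36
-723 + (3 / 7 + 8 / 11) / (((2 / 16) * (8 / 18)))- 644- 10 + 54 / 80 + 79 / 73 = -304531753 / 224840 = -1354.44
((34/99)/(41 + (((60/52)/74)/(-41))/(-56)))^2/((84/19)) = 13241874650368/834364024053323643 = 0.00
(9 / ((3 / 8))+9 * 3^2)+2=107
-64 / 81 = -0.79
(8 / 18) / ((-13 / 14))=-56 / 117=-0.48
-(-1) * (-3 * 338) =-1014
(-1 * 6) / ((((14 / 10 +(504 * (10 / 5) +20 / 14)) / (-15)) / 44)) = 15400 / 3931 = 3.92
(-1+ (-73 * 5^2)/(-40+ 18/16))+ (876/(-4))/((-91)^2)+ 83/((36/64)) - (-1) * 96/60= 22607683892/115892595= 195.07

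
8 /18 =4 /9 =0.44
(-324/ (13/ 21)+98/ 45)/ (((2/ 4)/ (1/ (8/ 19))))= -2896607/ 1170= -2475.73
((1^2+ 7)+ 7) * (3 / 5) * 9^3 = 6561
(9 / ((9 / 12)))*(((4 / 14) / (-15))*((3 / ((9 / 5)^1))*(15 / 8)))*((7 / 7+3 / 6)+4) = -55 / 14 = -3.93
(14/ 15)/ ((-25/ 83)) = -1162/ 375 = -3.10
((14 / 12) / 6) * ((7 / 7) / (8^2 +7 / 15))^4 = 39375 / 3497565751684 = 0.00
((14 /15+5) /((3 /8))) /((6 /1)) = 2.64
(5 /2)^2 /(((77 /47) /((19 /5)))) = 4465 /308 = 14.50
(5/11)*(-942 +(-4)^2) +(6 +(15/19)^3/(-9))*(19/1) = -1222861/3971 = -307.95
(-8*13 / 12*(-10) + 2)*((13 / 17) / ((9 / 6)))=6916 / 153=45.20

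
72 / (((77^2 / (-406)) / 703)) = -2935728 / 847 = -3466.03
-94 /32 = -47 /16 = -2.94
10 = 10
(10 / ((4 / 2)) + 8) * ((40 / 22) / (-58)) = -130 / 319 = -0.41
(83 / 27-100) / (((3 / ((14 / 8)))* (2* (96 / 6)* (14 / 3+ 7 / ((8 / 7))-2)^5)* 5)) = -14068992 / 2091136010255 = -0.00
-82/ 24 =-41/ 12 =-3.42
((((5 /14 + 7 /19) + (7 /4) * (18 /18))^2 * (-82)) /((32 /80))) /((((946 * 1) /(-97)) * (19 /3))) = 103470941295 /5087073376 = 20.34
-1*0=0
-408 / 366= -1.11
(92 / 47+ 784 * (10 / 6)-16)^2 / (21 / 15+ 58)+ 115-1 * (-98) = 167351229941 / 5904657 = 28342.24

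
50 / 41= 1.22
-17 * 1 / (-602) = 17 / 602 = 0.03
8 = 8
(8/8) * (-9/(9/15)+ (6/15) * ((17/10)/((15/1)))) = -5608/375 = -14.95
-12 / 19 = -0.63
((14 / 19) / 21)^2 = 4 / 3249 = 0.00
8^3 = 512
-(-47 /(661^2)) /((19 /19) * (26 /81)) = 3807 /11359946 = 0.00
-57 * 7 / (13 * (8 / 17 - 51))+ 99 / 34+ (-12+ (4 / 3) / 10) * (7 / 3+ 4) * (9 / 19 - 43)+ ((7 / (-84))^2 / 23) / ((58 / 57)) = 583405591328899 / 182336562720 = 3199.61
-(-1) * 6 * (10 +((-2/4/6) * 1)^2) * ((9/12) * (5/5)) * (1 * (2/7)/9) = 1441/1008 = 1.43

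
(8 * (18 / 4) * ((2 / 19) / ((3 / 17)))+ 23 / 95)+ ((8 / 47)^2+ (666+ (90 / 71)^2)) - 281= 431986589802 / 1057879055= 408.35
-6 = -6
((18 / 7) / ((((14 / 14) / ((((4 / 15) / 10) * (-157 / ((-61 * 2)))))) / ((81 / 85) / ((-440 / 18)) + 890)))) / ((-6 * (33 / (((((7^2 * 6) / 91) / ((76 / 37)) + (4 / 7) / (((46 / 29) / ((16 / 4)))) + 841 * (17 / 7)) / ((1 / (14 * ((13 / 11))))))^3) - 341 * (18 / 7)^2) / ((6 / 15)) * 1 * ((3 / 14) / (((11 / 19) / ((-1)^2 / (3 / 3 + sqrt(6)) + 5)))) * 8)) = 592077972389190618253993055147267 / 3586387410581681497384982898305156250 - 592077972389190618253993055147267 * sqrt(6) / 86073297853960355937239589559323750000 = 0.00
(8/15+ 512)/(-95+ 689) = 3844/4455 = 0.86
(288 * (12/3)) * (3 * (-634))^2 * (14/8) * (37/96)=2810878308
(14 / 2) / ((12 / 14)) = 49 / 6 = 8.17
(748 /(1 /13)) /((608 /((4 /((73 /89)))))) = 216359 /2774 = 78.00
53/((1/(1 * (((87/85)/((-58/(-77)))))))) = 12243/170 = 72.02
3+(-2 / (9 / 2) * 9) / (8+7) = 41 / 15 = 2.73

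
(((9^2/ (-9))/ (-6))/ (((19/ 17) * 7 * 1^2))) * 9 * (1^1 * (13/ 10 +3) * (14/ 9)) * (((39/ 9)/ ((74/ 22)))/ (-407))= -9503/ 260110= -0.04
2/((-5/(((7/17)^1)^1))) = -14/85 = -0.16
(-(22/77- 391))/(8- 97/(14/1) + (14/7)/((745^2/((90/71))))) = 43111011850/118220829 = 364.67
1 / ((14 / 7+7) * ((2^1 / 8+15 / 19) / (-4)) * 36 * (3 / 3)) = -76 / 6399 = -0.01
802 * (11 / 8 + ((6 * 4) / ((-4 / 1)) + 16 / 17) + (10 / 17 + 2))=-59749 / 68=-878.66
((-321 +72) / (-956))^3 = 15438249 / 873722816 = 0.02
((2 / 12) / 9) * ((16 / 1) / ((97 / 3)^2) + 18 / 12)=9505 / 338724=0.03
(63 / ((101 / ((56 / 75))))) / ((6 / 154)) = 30184 / 2525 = 11.95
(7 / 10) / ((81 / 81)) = 0.70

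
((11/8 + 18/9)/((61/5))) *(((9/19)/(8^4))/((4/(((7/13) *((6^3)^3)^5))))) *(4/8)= 3372412289532034650148139717099520/15067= 223827722143229219496126600000.00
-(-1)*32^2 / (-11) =-1024 / 11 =-93.09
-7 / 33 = -0.21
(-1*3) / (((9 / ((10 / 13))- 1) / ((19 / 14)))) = -285 / 749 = -0.38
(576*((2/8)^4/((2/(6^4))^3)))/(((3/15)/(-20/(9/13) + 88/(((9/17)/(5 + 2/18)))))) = 2512218447360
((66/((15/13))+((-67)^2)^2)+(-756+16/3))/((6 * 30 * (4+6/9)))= 302256413/12600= 23988.60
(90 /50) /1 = 9 /5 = 1.80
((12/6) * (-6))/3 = -4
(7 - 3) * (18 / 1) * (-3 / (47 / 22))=-4752 / 47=-101.11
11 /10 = 1.10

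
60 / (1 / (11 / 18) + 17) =132 / 41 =3.22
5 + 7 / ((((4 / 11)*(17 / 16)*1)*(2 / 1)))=14.06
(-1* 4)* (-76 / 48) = 19 / 3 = 6.33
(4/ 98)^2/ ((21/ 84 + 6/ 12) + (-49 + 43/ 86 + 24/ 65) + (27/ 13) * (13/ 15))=-1040/ 28454251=-0.00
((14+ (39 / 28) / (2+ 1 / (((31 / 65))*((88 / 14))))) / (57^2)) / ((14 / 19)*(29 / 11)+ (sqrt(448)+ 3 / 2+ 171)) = 57970035838 / 2217708992801043 - 139922464*sqrt(7) / 116721525936897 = 0.00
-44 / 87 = -0.51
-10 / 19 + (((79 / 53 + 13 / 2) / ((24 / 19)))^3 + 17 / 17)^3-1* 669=1391892675132840512877555654081726844615 / 84802286805919016780228330520576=16413386.10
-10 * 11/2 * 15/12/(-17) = 275/68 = 4.04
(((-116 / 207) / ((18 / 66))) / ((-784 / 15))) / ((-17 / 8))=-3190 / 172431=-0.02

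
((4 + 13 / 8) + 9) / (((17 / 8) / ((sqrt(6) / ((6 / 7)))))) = 273 * sqrt(6) / 34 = 19.67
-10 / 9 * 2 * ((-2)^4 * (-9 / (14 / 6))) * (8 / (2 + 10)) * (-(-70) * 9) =57600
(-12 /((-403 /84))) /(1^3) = 1008 /403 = 2.50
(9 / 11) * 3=27 / 11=2.45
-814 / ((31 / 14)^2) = -159544 / 961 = -166.02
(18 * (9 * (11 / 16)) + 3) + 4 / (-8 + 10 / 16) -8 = 49953 / 472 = 105.83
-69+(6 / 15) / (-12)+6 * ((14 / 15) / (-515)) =-1066733 / 15450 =-69.04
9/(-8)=-1.12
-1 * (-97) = 97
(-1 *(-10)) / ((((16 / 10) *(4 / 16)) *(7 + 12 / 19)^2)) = 361 / 841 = 0.43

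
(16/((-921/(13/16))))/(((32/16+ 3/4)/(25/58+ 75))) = -113750/293799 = -0.39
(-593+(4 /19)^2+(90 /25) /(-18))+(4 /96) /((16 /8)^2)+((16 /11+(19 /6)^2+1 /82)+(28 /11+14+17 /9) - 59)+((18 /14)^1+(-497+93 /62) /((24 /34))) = -21929690019 /16577120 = -1322.89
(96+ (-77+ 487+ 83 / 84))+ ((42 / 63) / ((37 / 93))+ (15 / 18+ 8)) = 536127 / 1036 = 517.50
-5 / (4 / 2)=-5 / 2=-2.50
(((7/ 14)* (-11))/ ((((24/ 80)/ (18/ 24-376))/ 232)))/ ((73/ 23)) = 110128370/ 219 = 502869.27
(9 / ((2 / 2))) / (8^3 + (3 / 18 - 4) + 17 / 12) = 108 / 6115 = 0.02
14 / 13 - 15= -181 / 13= -13.92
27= 27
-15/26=-0.58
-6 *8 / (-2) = 24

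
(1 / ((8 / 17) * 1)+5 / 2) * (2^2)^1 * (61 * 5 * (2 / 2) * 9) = 50782.50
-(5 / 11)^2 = -25 / 121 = -0.21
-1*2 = -2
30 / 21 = 1.43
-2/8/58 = -1/232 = -0.00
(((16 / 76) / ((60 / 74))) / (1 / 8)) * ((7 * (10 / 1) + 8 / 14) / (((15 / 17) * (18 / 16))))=2093312 / 14175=147.68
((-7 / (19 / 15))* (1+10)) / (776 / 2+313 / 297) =-49005 / 313633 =-0.16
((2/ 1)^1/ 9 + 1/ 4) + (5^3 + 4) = 129.47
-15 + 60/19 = -225/19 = -11.84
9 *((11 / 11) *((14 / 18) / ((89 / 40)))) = 280 / 89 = 3.15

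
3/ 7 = 0.43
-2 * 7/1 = -14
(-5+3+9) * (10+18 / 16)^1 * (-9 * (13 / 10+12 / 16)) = -229887 / 160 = -1436.79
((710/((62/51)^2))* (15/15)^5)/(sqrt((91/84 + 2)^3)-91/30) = 201.78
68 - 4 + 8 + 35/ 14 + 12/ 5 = 769/ 10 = 76.90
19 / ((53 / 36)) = 684 / 53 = 12.91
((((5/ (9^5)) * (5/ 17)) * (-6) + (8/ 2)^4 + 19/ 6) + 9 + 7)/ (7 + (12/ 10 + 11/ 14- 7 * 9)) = -5.09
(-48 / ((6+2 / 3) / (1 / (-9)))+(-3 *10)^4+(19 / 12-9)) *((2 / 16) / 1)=48599603 / 480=101249.17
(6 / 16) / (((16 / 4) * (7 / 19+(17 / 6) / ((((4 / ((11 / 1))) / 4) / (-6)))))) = -19 / 37824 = -0.00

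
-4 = -4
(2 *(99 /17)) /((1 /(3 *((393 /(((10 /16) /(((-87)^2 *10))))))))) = 28270759968 /17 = 1662985880.47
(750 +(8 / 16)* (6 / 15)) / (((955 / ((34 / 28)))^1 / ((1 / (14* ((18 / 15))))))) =63767 / 1123080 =0.06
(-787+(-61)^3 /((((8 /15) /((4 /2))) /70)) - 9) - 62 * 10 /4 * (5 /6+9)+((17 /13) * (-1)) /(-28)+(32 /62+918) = -2017034660243 /33852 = -59583914.10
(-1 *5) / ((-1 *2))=5 / 2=2.50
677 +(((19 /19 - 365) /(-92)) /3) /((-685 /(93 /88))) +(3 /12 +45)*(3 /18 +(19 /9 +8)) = 1781333932 /1559745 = 1142.07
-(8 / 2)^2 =-16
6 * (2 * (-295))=-3540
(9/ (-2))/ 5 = -9/ 10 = -0.90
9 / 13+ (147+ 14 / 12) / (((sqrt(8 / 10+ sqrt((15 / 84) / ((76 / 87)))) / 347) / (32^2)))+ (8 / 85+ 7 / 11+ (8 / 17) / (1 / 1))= 23014 / 12155+ 315886592*sqrt(665) / (3*sqrt(5*sqrt(57855)+ 2128))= 47049613.79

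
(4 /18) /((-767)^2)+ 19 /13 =7738265 /5294601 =1.46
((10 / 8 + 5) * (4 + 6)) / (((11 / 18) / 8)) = 9000 / 11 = 818.18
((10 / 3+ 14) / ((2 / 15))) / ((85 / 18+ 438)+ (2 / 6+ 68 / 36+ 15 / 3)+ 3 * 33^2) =468 / 13381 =0.03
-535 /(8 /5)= -2675 /8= -334.38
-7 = -7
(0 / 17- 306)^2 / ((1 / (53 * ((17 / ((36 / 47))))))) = 110144547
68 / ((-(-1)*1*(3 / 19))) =1292 / 3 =430.67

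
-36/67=-0.54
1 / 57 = 0.02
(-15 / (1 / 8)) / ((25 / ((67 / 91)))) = -1608 / 455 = -3.53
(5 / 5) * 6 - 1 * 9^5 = -59043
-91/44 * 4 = -91/11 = -8.27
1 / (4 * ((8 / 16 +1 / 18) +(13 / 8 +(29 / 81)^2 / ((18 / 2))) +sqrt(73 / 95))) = 11632236704550 / 85831381040903 - 55788550416 * sqrt(6935) / 85831381040903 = 0.08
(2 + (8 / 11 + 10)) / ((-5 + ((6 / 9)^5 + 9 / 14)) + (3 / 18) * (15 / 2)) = -190512 / 44539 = -4.28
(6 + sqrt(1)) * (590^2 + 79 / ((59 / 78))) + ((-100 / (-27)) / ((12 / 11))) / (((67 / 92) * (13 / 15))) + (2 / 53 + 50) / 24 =358487049661231 / 147075318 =2437438.55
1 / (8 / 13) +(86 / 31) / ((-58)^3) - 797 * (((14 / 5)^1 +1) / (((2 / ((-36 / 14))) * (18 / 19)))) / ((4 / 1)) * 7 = 54395042677 / 7560590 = 7194.55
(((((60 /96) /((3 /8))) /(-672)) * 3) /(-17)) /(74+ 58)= 5 /1507968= 0.00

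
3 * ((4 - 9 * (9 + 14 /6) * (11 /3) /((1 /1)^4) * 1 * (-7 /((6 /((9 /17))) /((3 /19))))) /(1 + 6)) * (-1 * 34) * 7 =-4128.32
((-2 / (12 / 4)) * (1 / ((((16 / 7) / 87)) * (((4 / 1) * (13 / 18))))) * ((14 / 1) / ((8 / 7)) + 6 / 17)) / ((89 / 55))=-86115645 / 1258816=-68.41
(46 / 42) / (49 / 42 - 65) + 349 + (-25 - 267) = 152771 / 2681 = 56.98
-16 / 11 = -1.45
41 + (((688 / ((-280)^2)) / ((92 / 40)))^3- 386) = -493845207055493 / 1431435383000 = -345.00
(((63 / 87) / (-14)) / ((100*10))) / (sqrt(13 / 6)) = -3*sqrt(78) / 754000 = -0.00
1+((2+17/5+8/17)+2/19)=11266/1615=6.98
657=657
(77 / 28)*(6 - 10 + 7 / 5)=-143 / 20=-7.15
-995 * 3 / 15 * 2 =-398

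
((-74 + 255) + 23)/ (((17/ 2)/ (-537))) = -12888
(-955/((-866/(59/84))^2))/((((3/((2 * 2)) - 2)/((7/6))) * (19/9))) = 664871/2393859552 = 0.00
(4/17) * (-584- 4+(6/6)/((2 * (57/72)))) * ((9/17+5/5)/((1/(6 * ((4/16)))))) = -1740960/5491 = -317.06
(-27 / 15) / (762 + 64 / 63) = -567 / 240350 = -0.00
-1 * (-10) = 10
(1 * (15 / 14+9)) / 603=0.02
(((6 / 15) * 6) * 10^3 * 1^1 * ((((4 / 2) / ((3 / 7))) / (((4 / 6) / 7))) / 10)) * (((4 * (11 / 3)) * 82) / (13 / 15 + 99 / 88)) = 1697203200 / 239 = 7101268.62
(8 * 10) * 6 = 480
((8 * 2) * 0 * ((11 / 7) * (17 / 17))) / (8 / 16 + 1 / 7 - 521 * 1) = 0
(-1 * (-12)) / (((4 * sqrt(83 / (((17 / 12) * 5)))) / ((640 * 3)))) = 960 * sqrt(21165) / 83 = 1682.68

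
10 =10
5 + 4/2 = 7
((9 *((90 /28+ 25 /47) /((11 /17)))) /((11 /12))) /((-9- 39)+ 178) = 226287 /517517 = 0.44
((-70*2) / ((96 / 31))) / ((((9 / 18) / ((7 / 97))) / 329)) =-2498755 / 1164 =-2146.70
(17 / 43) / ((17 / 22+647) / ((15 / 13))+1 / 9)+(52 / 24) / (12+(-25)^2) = 28851677 / 7027675158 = 0.00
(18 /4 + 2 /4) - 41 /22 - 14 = -239 /22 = -10.86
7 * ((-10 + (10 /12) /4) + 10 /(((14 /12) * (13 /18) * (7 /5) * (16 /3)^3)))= -9525805 /139776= -68.15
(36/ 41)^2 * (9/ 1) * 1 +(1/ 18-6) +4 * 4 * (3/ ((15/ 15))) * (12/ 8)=2208661/ 30258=72.99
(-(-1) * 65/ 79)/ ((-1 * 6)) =-65/ 474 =-0.14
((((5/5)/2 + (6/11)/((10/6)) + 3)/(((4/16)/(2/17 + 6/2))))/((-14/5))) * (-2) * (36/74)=803268/48433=16.59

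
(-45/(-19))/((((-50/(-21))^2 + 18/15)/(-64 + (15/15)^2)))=-6251175/287774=-21.72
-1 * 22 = -22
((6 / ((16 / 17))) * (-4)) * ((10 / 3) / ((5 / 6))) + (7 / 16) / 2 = -3257 / 32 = -101.78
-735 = -735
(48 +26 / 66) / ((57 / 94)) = 150118 / 1881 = 79.81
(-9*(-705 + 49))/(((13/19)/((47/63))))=585808/91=6437.45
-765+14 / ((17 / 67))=-12067 / 17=-709.82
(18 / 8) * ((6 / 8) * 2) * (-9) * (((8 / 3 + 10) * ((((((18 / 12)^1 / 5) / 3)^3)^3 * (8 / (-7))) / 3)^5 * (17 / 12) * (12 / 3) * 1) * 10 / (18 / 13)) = 4199 / 33236499023437500000000000000000000000000000000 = 0.00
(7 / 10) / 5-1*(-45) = 2257 / 50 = 45.14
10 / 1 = 10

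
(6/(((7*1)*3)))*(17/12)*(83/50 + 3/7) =12427/14700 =0.85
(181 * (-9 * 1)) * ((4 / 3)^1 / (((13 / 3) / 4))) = -26064 / 13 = -2004.92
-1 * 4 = -4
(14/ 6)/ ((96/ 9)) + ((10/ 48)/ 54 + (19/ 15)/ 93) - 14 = -5529733/ 401760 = -13.76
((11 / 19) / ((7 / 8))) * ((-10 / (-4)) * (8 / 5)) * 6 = 2112 / 133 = 15.88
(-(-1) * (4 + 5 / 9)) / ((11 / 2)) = 82 / 99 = 0.83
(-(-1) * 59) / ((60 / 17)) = 16.72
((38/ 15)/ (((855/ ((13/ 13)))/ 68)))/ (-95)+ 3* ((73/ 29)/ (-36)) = -1576151/ 7438500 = -0.21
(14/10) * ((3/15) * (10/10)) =7/25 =0.28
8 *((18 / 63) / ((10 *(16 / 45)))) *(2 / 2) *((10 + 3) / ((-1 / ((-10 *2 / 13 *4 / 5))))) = 72 / 7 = 10.29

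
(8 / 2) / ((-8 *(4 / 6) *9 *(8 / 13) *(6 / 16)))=-13 / 36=-0.36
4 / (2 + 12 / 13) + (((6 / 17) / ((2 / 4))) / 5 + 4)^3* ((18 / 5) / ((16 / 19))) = 17792656474 / 58341875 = 304.97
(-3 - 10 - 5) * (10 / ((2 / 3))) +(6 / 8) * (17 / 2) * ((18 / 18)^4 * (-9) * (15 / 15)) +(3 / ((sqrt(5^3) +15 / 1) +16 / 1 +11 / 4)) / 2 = -8497359 / 25960 - 24 * sqrt(5) / 3245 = -327.34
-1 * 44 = -44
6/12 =1/2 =0.50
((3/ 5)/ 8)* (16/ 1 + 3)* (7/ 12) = 133/ 160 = 0.83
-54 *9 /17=-486 /17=-28.59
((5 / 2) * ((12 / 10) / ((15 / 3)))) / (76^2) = 3 / 28880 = 0.00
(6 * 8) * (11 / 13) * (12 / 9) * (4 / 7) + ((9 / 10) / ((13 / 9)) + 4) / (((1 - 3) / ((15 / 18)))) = 63377 / 2184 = 29.02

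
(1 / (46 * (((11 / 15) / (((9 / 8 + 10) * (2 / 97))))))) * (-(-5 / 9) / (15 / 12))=445 / 147246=0.00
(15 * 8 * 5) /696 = 25 /29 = 0.86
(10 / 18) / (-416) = -5 / 3744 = -0.00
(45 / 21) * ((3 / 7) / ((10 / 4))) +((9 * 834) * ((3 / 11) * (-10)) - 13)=-20483.54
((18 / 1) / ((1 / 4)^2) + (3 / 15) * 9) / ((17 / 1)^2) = 1449 / 1445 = 1.00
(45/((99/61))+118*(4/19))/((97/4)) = 43948/20273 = 2.17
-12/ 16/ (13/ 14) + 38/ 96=-257/ 624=-0.41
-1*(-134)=134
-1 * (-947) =947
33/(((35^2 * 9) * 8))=11/29400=0.00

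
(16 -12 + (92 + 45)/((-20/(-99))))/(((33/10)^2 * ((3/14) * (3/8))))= 7640080/9801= 779.52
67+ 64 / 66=2243 / 33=67.97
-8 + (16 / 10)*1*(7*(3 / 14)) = -28 / 5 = -5.60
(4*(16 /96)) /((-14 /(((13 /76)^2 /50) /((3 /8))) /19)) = -169 /119700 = -0.00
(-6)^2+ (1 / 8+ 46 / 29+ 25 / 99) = 871951 / 22968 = 37.96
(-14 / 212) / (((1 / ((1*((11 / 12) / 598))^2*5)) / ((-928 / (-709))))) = -122815 / 120939169572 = -0.00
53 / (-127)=-53 / 127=-0.42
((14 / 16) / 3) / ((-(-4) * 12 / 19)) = 133 / 1152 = 0.12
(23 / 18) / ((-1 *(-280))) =23 / 5040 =0.00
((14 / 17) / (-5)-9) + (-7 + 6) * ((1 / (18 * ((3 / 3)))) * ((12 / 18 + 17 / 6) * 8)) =-8201 / 765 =-10.72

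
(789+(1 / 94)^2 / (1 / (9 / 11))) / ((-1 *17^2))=-76687653 / 28089644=-2.73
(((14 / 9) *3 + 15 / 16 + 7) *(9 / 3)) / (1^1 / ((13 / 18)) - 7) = -7865 / 1168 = -6.73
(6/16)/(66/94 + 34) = 141/13048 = 0.01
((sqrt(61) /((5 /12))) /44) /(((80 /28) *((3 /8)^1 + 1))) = 42 *sqrt(61) /3025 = 0.11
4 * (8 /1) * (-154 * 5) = -24640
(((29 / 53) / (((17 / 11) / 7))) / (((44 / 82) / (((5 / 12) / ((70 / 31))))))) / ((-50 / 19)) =-0.32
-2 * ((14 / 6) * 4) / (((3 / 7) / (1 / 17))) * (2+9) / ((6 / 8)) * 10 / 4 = -43120 / 459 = -93.94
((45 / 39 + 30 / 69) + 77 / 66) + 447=806861 / 1794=449.76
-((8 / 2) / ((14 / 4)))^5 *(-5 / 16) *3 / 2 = 15360 / 16807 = 0.91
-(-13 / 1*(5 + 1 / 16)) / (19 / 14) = 7371 / 152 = 48.49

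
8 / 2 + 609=613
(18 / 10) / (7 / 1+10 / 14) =0.23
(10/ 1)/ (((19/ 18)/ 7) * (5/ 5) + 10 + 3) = 1260/ 1657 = 0.76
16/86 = 8/43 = 0.19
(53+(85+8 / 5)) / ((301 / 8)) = 5584 / 1505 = 3.71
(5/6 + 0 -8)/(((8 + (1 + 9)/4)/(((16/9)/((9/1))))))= -688/5103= -0.13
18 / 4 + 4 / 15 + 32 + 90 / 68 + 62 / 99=325799 / 8415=38.72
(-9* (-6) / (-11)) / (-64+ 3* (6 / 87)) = 783 / 10175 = 0.08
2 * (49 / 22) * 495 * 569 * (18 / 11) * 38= 858177180 / 11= 78016107.27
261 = 261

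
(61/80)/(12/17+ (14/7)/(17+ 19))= 9333/9320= 1.00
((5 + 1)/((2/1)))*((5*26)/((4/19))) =1852.50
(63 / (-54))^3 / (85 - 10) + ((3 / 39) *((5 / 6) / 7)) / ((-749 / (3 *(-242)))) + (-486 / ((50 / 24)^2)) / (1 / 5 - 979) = 1379371618549 / 13509590913000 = 0.10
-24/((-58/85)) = 1020/29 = 35.17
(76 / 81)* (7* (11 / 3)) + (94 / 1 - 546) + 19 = -99367 / 243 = -408.92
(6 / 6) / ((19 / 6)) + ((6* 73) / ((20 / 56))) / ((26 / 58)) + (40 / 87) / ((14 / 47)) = 2059046198 / 752115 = 2737.67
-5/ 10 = -1/ 2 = -0.50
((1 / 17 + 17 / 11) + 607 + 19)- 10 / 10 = 117175 / 187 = 626.60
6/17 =0.35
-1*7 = -7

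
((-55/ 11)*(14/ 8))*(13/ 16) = -455/ 64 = -7.11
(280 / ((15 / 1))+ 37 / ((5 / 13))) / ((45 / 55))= 18953 / 135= 140.39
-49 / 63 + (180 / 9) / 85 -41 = -6356 / 153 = -41.54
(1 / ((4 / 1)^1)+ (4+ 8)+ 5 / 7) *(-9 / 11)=-297 / 28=-10.61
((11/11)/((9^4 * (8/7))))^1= 7/52488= 0.00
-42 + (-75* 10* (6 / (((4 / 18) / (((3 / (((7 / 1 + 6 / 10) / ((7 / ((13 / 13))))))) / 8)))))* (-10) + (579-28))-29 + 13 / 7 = 37465723 / 532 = 70424.29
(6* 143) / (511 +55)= 429 / 283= 1.52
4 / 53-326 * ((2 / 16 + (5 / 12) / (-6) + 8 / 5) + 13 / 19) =-34561219 / 45315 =-762.69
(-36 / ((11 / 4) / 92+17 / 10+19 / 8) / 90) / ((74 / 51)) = -18768 / 279461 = -0.07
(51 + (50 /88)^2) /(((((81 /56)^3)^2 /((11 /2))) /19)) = 585.66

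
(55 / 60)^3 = 1331 / 1728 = 0.77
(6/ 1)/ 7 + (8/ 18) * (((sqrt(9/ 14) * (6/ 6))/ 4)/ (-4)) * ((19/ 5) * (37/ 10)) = 6/ 7-703 * sqrt(14)/ 8400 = 0.54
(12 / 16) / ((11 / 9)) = 27 / 44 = 0.61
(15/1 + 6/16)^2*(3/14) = 45387/896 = 50.66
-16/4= -4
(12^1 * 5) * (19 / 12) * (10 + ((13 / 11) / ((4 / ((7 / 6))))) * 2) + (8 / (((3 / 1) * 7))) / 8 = 938359 / 924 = 1015.54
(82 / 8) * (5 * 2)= 205 / 2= 102.50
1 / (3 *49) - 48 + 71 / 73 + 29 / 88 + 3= -41258681 / 944328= -43.69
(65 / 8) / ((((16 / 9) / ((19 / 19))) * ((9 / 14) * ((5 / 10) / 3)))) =1365 / 32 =42.66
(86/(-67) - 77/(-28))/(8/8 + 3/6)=131/134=0.98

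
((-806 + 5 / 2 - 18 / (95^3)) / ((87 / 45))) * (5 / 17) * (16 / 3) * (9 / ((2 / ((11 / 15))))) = -181869819252 / 84537175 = -2151.36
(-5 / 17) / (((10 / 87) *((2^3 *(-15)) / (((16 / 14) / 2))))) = 29 / 2380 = 0.01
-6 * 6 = -36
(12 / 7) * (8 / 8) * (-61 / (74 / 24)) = -8784 / 259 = -33.92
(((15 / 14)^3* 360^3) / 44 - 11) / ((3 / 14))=9841416994 / 1617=6086219.54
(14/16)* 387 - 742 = -3227/8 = -403.38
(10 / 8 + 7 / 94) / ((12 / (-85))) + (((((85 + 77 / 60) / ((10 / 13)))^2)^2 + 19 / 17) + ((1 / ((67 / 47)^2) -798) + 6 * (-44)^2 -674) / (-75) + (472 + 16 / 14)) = 515087959610263886797295377 / 3253864219200000000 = 158300385.30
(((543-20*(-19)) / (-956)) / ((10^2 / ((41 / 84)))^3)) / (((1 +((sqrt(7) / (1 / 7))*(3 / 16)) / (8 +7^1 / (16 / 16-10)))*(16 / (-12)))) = 10750780027 / 98162237204640000-2480949237*sqrt(7) / 124650459942400000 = 0.00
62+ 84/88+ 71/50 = 17703/275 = 64.37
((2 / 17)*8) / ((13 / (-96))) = -1536 / 221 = -6.95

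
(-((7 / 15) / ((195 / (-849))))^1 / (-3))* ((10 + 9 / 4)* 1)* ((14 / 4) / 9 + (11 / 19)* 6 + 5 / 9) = -146671259 / 4001400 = -36.65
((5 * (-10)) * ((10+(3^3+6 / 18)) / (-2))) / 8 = 350 / 3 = 116.67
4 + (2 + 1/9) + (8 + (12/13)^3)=294571/19773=14.90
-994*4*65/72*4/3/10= -12922/27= -478.59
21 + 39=60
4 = 4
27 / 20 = 1.35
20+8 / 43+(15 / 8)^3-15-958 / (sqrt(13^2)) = -17720415 / 286208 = -61.91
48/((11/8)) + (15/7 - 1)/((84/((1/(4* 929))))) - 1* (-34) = 207029519/3004386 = 68.91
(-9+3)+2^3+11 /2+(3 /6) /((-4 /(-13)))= 73 /8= 9.12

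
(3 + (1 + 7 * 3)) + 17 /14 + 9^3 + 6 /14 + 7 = 10677 /14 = 762.64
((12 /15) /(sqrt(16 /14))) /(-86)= -sqrt(14) /430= -0.01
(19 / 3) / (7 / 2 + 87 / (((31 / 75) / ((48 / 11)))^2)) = 4418678 / 6767561901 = 0.00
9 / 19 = 0.47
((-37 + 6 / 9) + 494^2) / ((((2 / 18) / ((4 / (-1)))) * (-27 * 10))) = 1463998 / 45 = 32533.29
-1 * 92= -92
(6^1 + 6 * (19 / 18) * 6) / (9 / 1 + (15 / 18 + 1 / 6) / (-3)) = 66 / 13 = 5.08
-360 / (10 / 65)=-2340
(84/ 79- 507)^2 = 1597520961/ 6241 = 255971.95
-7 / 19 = -0.37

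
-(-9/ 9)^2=-1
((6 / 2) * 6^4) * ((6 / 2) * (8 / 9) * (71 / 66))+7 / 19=2331149 / 209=11153.82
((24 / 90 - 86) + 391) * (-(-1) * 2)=9158 / 15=610.53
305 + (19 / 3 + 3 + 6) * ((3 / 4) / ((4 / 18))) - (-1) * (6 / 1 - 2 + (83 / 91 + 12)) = 136013 / 364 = 373.66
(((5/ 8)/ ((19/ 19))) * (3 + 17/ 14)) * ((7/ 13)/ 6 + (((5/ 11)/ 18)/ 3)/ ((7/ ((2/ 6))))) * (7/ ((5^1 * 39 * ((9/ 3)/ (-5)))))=-2156155/ 151783632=-0.01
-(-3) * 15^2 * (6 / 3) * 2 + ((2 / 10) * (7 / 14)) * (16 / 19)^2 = 2700.07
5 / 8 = 0.62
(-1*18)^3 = -5832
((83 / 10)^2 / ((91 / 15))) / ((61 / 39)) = 62001 / 8540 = 7.26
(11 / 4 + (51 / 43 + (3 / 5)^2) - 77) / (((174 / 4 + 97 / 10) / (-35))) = 47.83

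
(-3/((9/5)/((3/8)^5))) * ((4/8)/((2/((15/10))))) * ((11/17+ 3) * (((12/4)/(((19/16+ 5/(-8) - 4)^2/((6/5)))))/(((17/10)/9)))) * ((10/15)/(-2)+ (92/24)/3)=-67797/2632960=-0.03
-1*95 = -95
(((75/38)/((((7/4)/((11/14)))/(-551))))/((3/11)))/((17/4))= -350900/833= -421.25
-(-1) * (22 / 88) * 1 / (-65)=-1 / 260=-0.00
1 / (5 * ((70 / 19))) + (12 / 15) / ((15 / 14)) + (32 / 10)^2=11593 / 1050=11.04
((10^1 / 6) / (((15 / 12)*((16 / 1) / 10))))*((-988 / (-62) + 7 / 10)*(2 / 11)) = 1719 / 682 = 2.52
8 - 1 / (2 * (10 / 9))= 151 / 20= 7.55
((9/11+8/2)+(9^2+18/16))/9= 7651/792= 9.66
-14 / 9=-1.56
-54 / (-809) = 54 / 809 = 0.07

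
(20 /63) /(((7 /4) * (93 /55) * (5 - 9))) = -1100 /41013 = -0.03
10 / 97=0.10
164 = 164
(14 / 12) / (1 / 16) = 56 / 3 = 18.67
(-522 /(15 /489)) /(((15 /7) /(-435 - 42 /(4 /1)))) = 88446897 /25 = 3537875.88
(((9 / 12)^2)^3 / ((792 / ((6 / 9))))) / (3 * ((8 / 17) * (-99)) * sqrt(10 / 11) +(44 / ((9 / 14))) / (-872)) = 53583201 / 80920394404315136 - 11926539873 * sqrt(110) / 111265542305933312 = -0.00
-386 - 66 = -452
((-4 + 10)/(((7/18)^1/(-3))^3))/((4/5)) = -1180980/343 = -3443.09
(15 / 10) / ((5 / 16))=24 / 5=4.80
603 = 603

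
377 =377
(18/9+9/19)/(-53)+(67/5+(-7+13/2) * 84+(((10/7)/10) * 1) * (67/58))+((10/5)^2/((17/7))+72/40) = -869991301/34751570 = -25.03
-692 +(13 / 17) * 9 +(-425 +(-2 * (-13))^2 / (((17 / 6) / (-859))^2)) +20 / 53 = 951707818956 / 15317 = 62134087.55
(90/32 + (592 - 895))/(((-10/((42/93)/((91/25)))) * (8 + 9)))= 24015/109616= 0.22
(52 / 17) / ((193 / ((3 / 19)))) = 156 / 62339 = 0.00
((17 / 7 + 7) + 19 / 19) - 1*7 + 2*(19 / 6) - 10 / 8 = 715 / 84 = 8.51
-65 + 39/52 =-257/4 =-64.25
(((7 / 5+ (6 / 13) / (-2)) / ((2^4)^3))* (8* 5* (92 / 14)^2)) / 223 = 10051 / 4545632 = 0.00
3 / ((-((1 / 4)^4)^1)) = -768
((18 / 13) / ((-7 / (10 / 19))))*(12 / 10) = -216 / 1729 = -0.12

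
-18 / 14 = -9 / 7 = -1.29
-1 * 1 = -1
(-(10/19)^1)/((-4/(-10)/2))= -50/19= -2.63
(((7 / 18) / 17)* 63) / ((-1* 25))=-49 / 850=-0.06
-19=-19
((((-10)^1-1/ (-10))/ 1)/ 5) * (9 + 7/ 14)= -1881/ 100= -18.81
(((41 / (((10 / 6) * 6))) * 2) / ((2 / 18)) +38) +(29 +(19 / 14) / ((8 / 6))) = 39709 / 280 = 141.82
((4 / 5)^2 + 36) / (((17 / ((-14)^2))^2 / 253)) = 8902831168 / 7225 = 1232225.77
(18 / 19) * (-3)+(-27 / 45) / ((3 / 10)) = -92 / 19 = -4.84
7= 7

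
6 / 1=6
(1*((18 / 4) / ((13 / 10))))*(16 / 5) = 144 / 13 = 11.08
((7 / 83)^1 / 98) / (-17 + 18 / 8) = -2 / 34279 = -0.00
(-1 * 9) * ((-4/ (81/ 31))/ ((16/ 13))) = 11.19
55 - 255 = -200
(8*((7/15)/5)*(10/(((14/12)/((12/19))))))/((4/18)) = 1728/95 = 18.19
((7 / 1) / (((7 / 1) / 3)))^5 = 243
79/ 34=2.32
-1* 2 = -2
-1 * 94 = -94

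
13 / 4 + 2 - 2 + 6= 9.25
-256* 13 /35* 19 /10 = -31616 /175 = -180.66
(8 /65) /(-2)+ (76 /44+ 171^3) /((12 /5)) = 4468939993 /2145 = 2083421.91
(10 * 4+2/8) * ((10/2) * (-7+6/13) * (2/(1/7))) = -478975/26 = -18422.12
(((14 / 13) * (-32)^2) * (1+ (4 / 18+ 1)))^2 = 82208358400 / 13689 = 6005431.98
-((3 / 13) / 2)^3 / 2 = -27 / 35152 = -0.00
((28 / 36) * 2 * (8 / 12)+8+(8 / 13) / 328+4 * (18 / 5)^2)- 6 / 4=42726097 / 719550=59.38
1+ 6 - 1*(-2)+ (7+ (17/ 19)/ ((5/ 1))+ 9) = 2392/ 95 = 25.18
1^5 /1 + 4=5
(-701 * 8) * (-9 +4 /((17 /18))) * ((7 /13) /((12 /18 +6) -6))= 4769604 /221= 21581.92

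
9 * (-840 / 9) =-840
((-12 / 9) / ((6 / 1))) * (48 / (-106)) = 16 / 159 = 0.10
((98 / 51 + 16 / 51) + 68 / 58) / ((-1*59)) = -1680 / 29087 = -0.06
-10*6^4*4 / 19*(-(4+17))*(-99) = -107775360 / 19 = -5672387.37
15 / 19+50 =965 / 19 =50.79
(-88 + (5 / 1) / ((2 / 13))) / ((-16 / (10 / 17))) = 555 / 272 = 2.04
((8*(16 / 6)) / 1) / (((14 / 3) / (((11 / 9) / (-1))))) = -352 / 63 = -5.59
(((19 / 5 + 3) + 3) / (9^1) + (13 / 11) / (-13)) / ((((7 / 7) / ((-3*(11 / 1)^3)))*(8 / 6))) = -29887 / 10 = -2988.70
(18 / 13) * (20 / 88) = 0.31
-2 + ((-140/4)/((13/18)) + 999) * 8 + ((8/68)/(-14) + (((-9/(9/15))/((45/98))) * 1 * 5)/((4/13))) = 65637347/9282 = 7071.47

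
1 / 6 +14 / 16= 25 / 24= 1.04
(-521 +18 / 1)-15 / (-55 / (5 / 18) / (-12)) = -5543 / 11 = -503.91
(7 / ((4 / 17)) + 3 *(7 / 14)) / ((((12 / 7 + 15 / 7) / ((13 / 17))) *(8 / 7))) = 79625 / 14688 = 5.42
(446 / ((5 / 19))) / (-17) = -8474 / 85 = -99.69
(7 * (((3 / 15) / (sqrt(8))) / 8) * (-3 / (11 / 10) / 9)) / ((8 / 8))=-7 * sqrt(2) / 528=-0.02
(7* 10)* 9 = 630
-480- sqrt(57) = -487.55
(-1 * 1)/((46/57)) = -57/46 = -1.24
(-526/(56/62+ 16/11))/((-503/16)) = 717464/101103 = 7.10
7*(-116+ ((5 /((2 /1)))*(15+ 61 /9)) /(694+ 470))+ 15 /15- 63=-4576297 /5238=-873.67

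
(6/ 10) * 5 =3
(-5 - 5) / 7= -10 / 7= -1.43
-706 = -706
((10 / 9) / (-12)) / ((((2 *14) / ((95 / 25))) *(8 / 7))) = -19 / 1728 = -0.01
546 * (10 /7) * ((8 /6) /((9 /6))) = 2080 /3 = 693.33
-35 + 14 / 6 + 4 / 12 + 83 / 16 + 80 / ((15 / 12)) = 1769 / 48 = 36.85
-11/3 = -3.67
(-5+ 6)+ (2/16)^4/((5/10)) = 2049/2048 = 1.00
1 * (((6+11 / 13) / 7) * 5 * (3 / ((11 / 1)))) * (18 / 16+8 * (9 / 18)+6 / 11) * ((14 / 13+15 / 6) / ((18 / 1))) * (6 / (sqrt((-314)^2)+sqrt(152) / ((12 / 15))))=3242225055 / 112634646124 - 103255575 * sqrt(38) / 450538584496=0.03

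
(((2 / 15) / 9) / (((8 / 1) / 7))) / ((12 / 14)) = 49 / 3240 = 0.02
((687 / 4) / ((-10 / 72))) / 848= -6183 / 4240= -1.46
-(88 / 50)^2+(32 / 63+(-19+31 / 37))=-30232816 / 1456875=-20.75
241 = 241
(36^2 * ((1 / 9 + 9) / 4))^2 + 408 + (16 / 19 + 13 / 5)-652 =827836027 / 95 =8714063.44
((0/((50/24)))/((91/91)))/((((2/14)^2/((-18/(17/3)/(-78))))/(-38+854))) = 0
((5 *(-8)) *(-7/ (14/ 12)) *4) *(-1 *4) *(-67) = 257280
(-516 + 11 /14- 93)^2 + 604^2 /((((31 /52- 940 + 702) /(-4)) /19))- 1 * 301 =486412.02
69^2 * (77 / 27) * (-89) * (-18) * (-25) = -543785550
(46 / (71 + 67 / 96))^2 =19501056 / 47375689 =0.41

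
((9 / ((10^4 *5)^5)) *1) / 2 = 9 / 625000000000000000000000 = 0.00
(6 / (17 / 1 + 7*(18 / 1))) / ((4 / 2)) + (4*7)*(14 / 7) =8011 / 143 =56.02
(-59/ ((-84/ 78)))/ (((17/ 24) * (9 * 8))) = 767/ 714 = 1.07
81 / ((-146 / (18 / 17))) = -0.59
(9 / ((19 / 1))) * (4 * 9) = 324 / 19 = 17.05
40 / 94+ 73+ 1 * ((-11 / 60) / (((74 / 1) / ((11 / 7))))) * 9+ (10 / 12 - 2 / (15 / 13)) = 35297071 / 486920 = 72.49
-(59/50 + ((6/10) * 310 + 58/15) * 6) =-57019/50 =-1140.38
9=9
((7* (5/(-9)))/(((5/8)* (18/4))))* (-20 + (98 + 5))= -9296/81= -114.77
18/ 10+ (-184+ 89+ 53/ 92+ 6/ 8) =-21131/ 230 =-91.87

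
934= 934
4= 4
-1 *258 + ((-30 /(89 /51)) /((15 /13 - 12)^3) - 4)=-7262460652 /27720741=-261.99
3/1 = 3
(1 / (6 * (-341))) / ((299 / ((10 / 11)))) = -5 / 3364647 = -0.00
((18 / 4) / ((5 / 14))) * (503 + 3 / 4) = 6347.25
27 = 27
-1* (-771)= 771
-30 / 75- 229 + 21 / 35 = -1144 / 5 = -228.80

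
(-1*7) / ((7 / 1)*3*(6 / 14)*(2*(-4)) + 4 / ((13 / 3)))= 13 / 132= 0.10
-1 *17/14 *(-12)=102/7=14.57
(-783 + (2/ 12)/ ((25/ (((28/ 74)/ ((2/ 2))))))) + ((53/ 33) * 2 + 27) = -7659591/ 10175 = -752.79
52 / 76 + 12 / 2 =127 / 19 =6.68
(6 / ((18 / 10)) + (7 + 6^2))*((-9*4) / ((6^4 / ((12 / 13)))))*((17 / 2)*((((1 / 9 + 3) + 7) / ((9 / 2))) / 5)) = -16541 / 3645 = -4.54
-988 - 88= -1076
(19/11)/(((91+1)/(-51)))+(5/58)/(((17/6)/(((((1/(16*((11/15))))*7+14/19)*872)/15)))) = 1.40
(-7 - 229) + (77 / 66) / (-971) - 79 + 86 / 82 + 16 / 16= -74753693 / 238866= -312.95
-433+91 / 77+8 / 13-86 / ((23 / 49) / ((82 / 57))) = -130252246 / 187473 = -694.78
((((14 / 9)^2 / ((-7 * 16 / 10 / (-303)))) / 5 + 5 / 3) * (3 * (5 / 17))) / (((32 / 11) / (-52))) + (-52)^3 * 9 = -3098445311 / 2448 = -1265704.78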